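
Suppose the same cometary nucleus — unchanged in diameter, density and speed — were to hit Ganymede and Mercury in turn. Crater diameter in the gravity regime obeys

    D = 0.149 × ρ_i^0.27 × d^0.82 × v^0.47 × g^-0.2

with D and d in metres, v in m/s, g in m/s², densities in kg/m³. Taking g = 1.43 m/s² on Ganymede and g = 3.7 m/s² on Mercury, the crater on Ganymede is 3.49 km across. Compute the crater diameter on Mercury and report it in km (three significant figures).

D ≈ 2.89 km

All impactor-dependent factors cancel in the ratio, leaving D_Mercury/D_Ganymede = (g_Mercury/g_Ganymede)^-0.2.
(3.7/1.43)^-0.2 = 2.587^-0.2 = 0.8269
D_Mercury = 0.8269 × 3.49 km = 2.89 km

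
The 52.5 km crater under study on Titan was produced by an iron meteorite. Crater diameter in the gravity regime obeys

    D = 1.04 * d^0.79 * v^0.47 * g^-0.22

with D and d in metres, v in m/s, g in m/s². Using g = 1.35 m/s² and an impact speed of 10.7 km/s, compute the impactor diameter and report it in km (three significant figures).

d ≈ 3.91 km

Rearranging for d: d = [D / (1.04 · 10700^0.47 · 1.35^-0.22)]^(1/0.79).
D = 52500 m.
10700^0.47 = 78.31
1.35^-0.22 = 0.9361
Denominator = 1.04 × 78.31 × 0.9361 = 76.24
D / 76.24 = 52500 / 76.24 = 688.6
d = 688.6^(1/0.79) = 688.6^1.2658 = 3911 m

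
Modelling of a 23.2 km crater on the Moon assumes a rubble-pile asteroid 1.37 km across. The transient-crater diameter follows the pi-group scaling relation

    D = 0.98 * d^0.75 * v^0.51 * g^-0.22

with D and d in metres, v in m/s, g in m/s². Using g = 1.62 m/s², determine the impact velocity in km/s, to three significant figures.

Rearranging for v: v = [D / (0.98 · 1370^0.75 · 1.62^-0.22)]^(1/0.51).
D = 23200 m.
1370^0.75 = 225.2
1.62^-0.22 = 0.8993
Denominator = 0.98 × 225.2 × 0.8993 = 198.5
D / 198.5 = 23200 / 198.5 = 116.9
v = 116.9^(1/0.51) = 116.9^1.9608 = 11339 m/s

v ≈ 11.3 km/s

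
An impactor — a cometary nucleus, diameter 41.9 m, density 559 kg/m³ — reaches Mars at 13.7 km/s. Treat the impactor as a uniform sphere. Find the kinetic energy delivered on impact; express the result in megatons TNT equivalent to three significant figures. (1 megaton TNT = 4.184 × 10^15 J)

v = 13700 m/s.
Mass m = (π/6) ρ d³ = (π/6) × 559 × (41.9)³ = 2.153 × 10^7 kg
E = ½ m v² = 0.5 × 2.153 × 10^7 × (13700)² = 2.020 × 10^15 J
   = 2.020 × 10^15 / 4.184×10^15 = 0.4828 Mt

E ≈ 0.483 Mt TNT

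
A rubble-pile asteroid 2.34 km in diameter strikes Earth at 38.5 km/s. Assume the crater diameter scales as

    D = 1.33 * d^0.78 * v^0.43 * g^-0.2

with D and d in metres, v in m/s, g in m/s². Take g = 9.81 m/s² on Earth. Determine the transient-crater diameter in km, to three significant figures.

D ≈ 33.5 km

In SI units: d = 2340 m, v = 38500 m/s.
d^0.78 = 2340^0.78 = 424.6
v^0.43 = 38500^0.43 = 93.70
g^-0.2 = 9.81^-0.2 = 0.6334
D = 1.33 × 424.6 × 93.70 × 0.6334 = 33516 m
   = 33.52 km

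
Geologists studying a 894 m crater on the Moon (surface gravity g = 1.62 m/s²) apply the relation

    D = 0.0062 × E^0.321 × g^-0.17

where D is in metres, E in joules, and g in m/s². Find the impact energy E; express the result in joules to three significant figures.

Rearranging: E = [D / (0.0062 · g^-0.17)]^(1/0.321).
g^-0.17 = 1.62^-0.17 = 0.9213
D / (0.0062 × 0.9213) = 894 / (5.712 × 10^-3) = 1.565 × 10^5
E = (1.565 × 10^5)^3.1153 = 1.522 × 10^16 J

E ≈ 1.52 × 10^16 J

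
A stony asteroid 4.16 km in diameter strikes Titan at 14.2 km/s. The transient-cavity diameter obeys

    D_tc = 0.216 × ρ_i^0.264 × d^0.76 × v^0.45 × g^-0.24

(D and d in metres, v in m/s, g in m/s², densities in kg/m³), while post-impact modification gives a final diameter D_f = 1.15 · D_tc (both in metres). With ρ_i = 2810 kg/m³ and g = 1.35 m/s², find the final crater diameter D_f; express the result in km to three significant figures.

D_f ≈ 78.2 km

In SI: d = 4160 m, v = 14200 m/s.
ρ_i^0.264 = 2810^0.264 = 8.137
d^0.76 = 4160^0.76 = 563.0
v^0.45 = 14200^0.45 = 73.88
g^-0.24 = 1.35^-0.24 = 0.9305
D_tc = 0.216 × 8.137 × 563.0 × 73.88 × 0.9305 = 68030 m
D_f = 1.15 × 68030 = 78234 m
     = 78.23 km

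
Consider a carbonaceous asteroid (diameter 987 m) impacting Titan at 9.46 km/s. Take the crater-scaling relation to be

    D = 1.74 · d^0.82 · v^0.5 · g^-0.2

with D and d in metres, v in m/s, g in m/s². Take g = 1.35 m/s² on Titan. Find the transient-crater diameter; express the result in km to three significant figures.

In SI units: v = 9460 m/s.
d^0.82 = 987^0.82 = 285.3
v^0.5 = 9460^0.5 = 97.26
g^-0.2 = 1.35^-0.2 = 0.9417
D = 1.74 × 285.3 × 97.26 × 0.9417 = 45467 m
   = 45.47 km

D ≈ 45.5 km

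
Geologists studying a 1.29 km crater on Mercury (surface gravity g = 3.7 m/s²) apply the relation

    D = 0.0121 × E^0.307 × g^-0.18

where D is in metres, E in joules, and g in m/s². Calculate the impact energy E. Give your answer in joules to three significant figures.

Rearranging: E = [D / (0.0121 · g^-0.18)]^(1/0.307).
D = 1290 m.
g^-0.18 = 3.7^-0.18 = 0.7902
D / (0.0121 × 0.7902) = 1290 / (9.561 × 10^-3) = 1.349 × 10^5
E = (1.349 × 10^5)^3.2573 = 5.128 × 10^16 J

E ≈ 5.13 × 10^16 J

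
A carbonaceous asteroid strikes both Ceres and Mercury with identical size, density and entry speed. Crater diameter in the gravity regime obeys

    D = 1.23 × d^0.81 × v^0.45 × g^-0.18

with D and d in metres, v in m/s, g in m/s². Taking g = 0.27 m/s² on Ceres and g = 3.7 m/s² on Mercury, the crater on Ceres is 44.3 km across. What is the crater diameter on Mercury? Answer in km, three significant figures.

All impactor-dependent factors cancel in the ratio, leaving D_Mercury/D_Ceres = (g_Mercury/g_Ceres)^-0.18.
(3.7/0.27)^-0.18 = 13.70^-0.18 = 0.6243
D_Mercury = 0.6243 × 44.3 km = 27.7 km

D ≈ 27.7 km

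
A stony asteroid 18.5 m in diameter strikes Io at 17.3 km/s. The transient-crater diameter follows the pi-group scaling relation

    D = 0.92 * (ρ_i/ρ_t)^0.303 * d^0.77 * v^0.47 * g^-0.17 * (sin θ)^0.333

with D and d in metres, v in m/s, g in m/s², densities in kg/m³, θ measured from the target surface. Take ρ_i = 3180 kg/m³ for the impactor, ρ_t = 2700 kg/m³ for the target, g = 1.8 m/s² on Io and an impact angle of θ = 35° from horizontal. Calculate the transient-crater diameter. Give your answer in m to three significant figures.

D ≈ 675 m

In SI units: v = 17300 m/s.
(ρ_i/ρ_t)^0.303 = (3180/2700)^0.303 = 1.051
d^0.77 = 18.5^0.77 = 9.456
v^0.47 = 17300^0.47 = 98.15
g^-0.17 = 1.8^-0.17 = 0.9049
(sin 35°)^0.333 = 0.5736^0.333 = 0.8310
D = 0.92 × 1.051 × 9.456 × 98.15 × 0.9049 × 0.8310 = 674.8 m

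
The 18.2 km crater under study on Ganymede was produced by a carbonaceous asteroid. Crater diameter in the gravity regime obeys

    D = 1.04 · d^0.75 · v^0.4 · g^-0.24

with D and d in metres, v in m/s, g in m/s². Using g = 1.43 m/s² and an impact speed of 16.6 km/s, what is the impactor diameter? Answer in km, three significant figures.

Rearranging for d: d = [D / (1.04 · 16600^0.4 · 1.43^-0.24)]^(1/0.75).
D = 18200 m.
16600^0.4 = 48.76
1.43^-0.24 = 0.9177
Denominator = 1.04 × 48.76 × 0.9177 = 46.54
D / 46.54 = 18200 / 46.54 = 391.1
d = 391.1^(1/0.75) = 391.1^1.3333 = 2860 m

d ≈ 2.86 km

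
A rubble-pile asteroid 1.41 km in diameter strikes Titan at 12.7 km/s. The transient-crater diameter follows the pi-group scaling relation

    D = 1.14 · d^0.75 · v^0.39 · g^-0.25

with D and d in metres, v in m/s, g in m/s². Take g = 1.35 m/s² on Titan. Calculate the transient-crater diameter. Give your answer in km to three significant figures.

In SI units: d = 1410 m, v = 12700 m/s.
d^0.75 = 1410^0.75 = 230.1
v^0.39 = 12700^0.39 = 39.86
g^-0.25 = 1.35^-0.25 = 0.9277
D = 1.14 × 230.1 × 39.86 × 0.9277 = 9700 m
   = 9.700 km

D ≈ 9.70 km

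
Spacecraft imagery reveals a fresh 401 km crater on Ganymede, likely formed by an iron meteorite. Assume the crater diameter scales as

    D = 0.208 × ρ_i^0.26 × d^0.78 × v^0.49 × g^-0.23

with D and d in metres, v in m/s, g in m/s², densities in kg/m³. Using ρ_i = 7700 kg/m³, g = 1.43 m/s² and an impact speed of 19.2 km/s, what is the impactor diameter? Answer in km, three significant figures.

d ≈ 13.1 km

Rearranging for d: d = [D / (0.208 · 7700^0.26 · 19200^0.49 · 1.43^-0.23)]^(1/0.78).
D = 401000 m.
7700^0.26 = 10.24
19200^0.49 = 125.6
1.43^-0.23 = 0.9210
Denominator = 0.208 × 10.24 × 125.6 × 0.9210 = 246.4
D / 246.4 = 401000 / 246.4 = 1627
d = 1627^(1/0.78) = 1627^1.2821 = 13101 m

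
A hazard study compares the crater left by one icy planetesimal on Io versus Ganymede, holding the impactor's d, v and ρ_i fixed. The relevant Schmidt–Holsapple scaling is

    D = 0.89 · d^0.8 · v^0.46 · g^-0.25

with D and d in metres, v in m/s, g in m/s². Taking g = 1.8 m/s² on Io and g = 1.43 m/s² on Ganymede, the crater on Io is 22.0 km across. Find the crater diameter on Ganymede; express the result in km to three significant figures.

All impactor-dependent factors cancel in the ratio, leaving D_Ganymede/D_Io = (g_Ganymede/g_Io)^-0.25.
(1.43/1.8)^-0.25 = 0.7944^-0.25 = 1.059
D_Ganymede = 1.059 × 22.0 km = 23.3 km

D ≈ 23.3 km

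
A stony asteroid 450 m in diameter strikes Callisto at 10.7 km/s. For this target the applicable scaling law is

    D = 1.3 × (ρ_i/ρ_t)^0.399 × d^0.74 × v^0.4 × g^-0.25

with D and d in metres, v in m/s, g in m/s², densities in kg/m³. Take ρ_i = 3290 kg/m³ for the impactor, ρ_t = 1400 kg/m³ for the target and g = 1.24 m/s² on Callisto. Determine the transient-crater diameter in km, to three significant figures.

D ≈ 6.51 km

In SI units: v = 10700 m/s.
(ρ_i/ρ_t)^0.399 = (3290/1400)^0.399 = 1.406
d^0.74 = 450^0.74 = 91.91
v^0.4 = 10700^0.4 = 40.90
g^-0.25 = 1.24^-0.25 = 0.9476
D = 1.3 × 1.406 × 91.91 × 40.90 × 0.9476 = 6511 m
   = 6.511 km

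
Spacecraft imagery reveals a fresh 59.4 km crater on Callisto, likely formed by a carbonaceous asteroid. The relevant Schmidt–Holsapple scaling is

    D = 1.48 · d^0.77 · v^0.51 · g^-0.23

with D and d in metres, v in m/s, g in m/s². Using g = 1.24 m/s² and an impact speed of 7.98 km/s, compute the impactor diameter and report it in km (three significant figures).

d ≈ 2.64 km

Rearranging for d: d = [D / (1.48 · 7980^0.51 · 1.24^-0.23)]^(1/0.77).
D = 59400 m.
7980^0.51 = 97.73
1.24^-0.23 = 0.9517
Denominator = 1.48 × 97.73 × 0.9517 = 137.7
D / 137.7 = 59400 / 137.7 = 431.4
d = 431.4^(1/0.77) = 431.4^1.2987 = 2642 m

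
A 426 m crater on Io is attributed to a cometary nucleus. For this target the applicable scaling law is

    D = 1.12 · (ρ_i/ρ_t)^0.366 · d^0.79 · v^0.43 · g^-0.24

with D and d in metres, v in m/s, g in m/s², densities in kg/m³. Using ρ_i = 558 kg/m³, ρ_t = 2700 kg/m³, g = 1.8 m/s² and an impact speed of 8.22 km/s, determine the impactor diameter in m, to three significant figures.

Rearranging for d: d = [D / (1.12 · (558/2700)^0.366 · 8220^0.43 · 1.8^-0.24)]^(1/0.79).
(558/2700)^0.366 = 0.5616
8220^0.43 = 48.24
1.8^-0.24 = 0.8684
Denominator = 1.12 × 0.5616 × 48.24 × 0.8684 = 26.35
D / 26.35 = 426 / 26.35 = 16.17
d = 16.17^(1/0.79) = 16.17^1.2658 = 33.88 m

d ≈ 33.9 m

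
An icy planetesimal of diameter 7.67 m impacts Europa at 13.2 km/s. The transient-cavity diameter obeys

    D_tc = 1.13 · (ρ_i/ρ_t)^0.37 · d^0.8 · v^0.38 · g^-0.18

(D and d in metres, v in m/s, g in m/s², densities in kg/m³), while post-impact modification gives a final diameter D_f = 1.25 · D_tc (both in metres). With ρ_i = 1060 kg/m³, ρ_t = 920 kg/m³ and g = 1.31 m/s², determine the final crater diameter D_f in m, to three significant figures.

v = 13200 m/s.
(ρ_i/ρ_t)^0.37 = (1060/920)^0.37 = 1.054
d^0.8 = 7.67^0.8 = 5.103
v^0.38 = 13200^0.38 = 36.80
g^-0.18 = 1.31^-0.18 = 0.9526
D_tc = 1.13 × 1.054 × 5.103 × 36.80 × 0.9526 = 213.1 m
D_f = 1.25 × 213.1 = 266.4 m

D_f ≈ 266 m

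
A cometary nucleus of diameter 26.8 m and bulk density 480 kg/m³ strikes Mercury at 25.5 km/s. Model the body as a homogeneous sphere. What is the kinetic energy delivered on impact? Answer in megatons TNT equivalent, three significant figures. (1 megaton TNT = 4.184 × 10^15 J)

v = 25500 m/s.
Mass m = (π/6) ρ d³ = (π/6) × 480 × (26.8)³ = 4.838 × 10^6 kg
E = ½ m v² = 0.5 × 4.838 × 10^6 × (25500)² = 1.573 × 10^15 J
   = 1.573 × 10^15 / 4.184×10^15 = 0.3760 Mt

E ≈ 0.376 Mt TNT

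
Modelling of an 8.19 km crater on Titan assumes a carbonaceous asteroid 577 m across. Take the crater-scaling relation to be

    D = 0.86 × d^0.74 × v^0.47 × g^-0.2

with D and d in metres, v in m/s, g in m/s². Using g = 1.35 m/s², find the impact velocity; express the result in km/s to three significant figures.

v ≈ 14.9 km/s

Rearranging for v: v = [D / (0.86 · 577^0.74 · 1.35^-0.2)]^(1/0.47).
D = 8190 m.
577^0.74 = 110.5
1.35^-0.2 = 0.9417
Denominator = 0.86 × 110.5 × 0.9417 = 89.49
D / 89.49 = 8190 / 89.49 = 91.52
v = 91.52^(1/0.47) = 91.52^2.1277 = 14911 m/s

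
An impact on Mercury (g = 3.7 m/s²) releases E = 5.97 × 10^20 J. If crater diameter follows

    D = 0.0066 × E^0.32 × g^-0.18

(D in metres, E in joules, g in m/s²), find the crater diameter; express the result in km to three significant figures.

E^0.32 = (5.97 × 10^20)^0.32 = 4.450 × 10^6
g^-0.18 = 3.7^-0.18 = 0.7902
D = 0.0066 × 4.450 × 10^6 × 0.7902 = 23208 m
   = 23.21 km

D ≈ 23.2 km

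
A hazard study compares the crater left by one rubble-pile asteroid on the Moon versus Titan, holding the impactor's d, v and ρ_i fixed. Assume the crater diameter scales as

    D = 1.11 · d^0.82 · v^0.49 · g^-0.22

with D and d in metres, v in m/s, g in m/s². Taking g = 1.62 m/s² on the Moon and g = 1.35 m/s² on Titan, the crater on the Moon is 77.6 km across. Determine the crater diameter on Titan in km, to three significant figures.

All impactor-dependent factors cancel in the ratio, leaving D_Titan/D_Moon = (g_Titan/g_Moon)^-0.22.
(1.35/1.62)^-0.22 = 0.8333^-0.22 = 1.041
D_Titan = 1.041 × 77.6 km = 80.8 km

D ≈ 80.8 km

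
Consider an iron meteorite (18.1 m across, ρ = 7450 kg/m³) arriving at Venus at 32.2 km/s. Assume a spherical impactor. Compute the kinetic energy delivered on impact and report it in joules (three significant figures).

E ≈ 1.20 × 10^16 J

v = 32200 m/s.
Mass m = (π/6) ρ d³ = (π/6) × 7450 × (18.1)³ = 2.313 × 10^7 kg
E = ½ m v² = 0.5 × 2.313 × 10^7 × (32200)² = 1.199 × 10^16 J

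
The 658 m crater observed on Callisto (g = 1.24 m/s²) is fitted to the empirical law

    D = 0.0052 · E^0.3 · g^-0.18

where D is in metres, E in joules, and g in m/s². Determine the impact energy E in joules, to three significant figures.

Rearranging: E = [D / (0.0052 · g^-0.18)]^(1/0.3).
g^-0.18 = 1.24^-0.18 = 0.9620
D / (0.0052 × 0.9620) = 658 / (5.002 × 10^-3) = 1.315 × 10^5
E = (1.315 × 10^5)^3.3333 = 1.156 × 10^17 J

E ≈ 1.16 × 10^17 J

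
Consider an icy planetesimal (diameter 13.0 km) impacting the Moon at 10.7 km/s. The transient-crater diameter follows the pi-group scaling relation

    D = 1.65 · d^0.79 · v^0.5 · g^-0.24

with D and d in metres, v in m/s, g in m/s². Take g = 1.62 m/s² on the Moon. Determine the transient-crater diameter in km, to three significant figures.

D ≈ 270 km

In SI units: d = 13000 m, v = 10700 m/s.
d^0.79 = 13000^0.79 = 1778
v^0.5 = 10700^0.5 = 103.4
g^-0.24 = 1.62^-0.24 = 0.8907
D = 1.65 × 1778 × 103.4 × 0.8907 = 2.702 × 10^5 m
   = 270.2 km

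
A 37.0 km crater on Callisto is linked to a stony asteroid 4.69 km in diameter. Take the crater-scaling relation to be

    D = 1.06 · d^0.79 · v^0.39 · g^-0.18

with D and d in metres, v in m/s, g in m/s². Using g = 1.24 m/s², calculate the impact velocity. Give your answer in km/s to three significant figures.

Rearranging for v: v = [D / (1.06 · 4690^0.79 · 1.24^-0.18)]^(1/0.39).
D = 37000 m.
4690^0.79 = 794.7
1.24^-0.18 = 0.9620
Denominator = 1.06 × 794.7 × 0.9620 = 810.4
D / 810.4 = 37000 / 810.4 = 45.66
v = 45.66^(1/0.39) = 45.66^2.5641 = 17998 m/s

v ≈ 18.0 km/s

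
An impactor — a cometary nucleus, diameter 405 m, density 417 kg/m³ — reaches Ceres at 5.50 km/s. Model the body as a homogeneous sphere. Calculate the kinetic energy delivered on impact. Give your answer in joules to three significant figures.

E ≈ 2.19 × 10^17 J

v = 5500 m/s.
Mass m = (π/6) ρ d³ = (π/6) × 417 × (405)³ = 1.450 × 10^10 kg
E = ½ m v² = 0.5 × 1.450 × 10^10 × (5500)² = 2.193 × 10^17 J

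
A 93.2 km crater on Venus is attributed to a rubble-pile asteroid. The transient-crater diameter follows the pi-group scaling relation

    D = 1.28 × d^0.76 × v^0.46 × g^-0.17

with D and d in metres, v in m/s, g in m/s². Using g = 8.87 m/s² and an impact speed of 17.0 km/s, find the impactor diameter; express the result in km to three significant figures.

Rearranging for d: d = [D / (1.28 · 17000^0.46 · 8.87^-0.17)]^(1/0.76).
D = 93200 m.
17000^0.46 = 88.31
8.87^-0.17 = 0.6900
Denominator = 1.28 × 88.31 × 0.6900 = 78.00
D / 78.00 = 93200 / 78.00 = 1195
d = 1195^(1/0.76) = 1195^1.3158 = 11200 m

d ≈ 11.2 km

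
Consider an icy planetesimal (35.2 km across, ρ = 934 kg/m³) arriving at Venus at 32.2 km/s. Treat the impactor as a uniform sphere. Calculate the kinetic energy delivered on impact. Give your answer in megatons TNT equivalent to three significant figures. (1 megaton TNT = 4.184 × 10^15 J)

E ≈ 2.64 × 10^9 Mt TNT

d = 35200 m; v = 32200 m/s.
Mass m = (π/6) ρ d³ = (π/6) × 934 × (35200)³ = 2.133 × 10^16 kg
E = ½ m v² = 0.5 × 2.133 × 10^16 × (32200)² = 1.106 × 10^25 J
   = 1.106 × 10^25 / 4.184×10^15 = 2.643 × 10^9 Mt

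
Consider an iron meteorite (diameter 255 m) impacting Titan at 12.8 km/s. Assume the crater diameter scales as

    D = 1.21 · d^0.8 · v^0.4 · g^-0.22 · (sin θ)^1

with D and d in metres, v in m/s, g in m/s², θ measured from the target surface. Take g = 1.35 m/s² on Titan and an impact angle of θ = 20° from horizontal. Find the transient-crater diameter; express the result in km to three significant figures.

In SI units: v = 12800 m/s.
d^0.8 = 255^0.8 = 84.18
v^0.4 = 12800^0.4 = 43.94
g^-0.22 = 1.35^-0.22 = 0.9361
(sin 20°)^1 = 0.3420^1 = 0.3420
D = 1.21 × 84.18 × 43.94 × 0.9361 × 0.3420 = 1433 m
   = 1.433 km

D ≈ 1.43 km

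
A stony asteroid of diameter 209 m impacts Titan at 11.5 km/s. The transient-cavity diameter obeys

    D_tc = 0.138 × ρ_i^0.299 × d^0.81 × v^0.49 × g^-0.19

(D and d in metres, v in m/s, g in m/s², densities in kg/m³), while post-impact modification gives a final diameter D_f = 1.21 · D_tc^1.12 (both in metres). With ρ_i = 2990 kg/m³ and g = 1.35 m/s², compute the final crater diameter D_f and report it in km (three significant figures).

D_f ≈ 38.8 km

v = 11500 m/s.
ρ_i^0.299 = 2990^0.299 = 10.95
d^0.81 = 209^0.81 = 75.74
v^0.49 = 11500^0.49 = 97.67
g^-0.19 = 1.35^-0.19 = 0.9446
D_tc = 0.138 × 10.95 × 75.74 × 97.67 × 0.9446 = 10560 m
D_f = 1.21 × (10560)^1.12 = 38841 m
     = 38.84 km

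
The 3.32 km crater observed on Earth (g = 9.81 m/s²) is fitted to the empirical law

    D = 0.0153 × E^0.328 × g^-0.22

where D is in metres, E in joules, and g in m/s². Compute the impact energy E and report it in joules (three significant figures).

Rearranging: E = [D / (0.0153 · g^-0.22)]^(1/0.328).
D = 3320 m.
g^-0.22 = 9.81^-0.22 = 0.6051
D / (0.0153 × 0.6051) = 3320 / (9.258 × 10^-3) = 3.586 × 10^5
E = (3.586 × 10^5)^3.0488 = 8.608 × 10^16 J

E ≈ 8.61 × 10^16 J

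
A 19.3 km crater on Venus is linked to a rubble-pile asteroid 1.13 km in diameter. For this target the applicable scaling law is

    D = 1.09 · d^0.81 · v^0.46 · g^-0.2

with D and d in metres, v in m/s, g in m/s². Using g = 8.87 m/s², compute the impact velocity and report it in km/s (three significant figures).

v ≈ 18.7 km/s

Rearranging for v: v = [D / (1.09 · 1130^0.81 · 8.87^-0.2)]^(1/0.46).
D = 19300 m.
1130^0.81 = 297.2
8.87^-0.2 = 0.6463
Denominator = 1.09 × 297.2 × 0.6463 = 209.4
D / 209.4 = 19300 / 209.4 = 92.17
v = 92.17^(1/0.46) = 92.17^2.1739 = 18656 m/s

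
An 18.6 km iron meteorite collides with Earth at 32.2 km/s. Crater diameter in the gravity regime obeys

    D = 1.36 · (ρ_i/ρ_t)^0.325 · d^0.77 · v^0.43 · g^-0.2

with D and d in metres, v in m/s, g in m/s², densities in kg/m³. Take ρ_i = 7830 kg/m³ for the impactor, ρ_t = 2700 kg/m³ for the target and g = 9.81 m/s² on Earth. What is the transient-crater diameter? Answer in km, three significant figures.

In SI units: d = 18600 m, v = 32200 m/s.
(ρ_i/ρ_t)^0.325 = (7830/2700)^0.325 = 1.413
d^0.77 = 18600^0.77 = 1939
v^0.43 = 32200^0.43 = 86.77
g^-0.2 = 9.81^-0.2 = 0.6334
D = 1.36 × 1.413 × 1939 × 86.77 × 0.6334 = 2.048 × 10^5 m
   = 204.8 km

D ≈ 205 km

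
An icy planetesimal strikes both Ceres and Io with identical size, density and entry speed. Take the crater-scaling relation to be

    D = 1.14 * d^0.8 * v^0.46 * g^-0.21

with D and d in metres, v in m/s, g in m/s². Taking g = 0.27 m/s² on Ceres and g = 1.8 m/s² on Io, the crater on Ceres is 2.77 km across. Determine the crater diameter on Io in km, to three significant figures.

D ≈ 1.86 km

All impactor-dependent factors cancel in the ratio, leaving D_Io/D_Ceres = (g_Io/g_Ceres)^-0.21.
(1.8/0.27)^-0.21 = 6.667^-0.21 = 0.6714
D_Io = 0.6714 × 2.77 km = 1.86 km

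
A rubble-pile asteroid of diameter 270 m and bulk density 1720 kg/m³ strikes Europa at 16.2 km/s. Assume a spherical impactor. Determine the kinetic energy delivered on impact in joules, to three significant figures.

E ≈ 2.33 × 10^18 J

v = 16200 m/s.
Mass m = (π/6) ρ d³ = (π/6) × 1720 × (270)³ = 1.773 × 10^10 kg
E = ½ m v² = 0.5 × 1.773 × 10^10 × (16200)² = 2.327 × 10^18 J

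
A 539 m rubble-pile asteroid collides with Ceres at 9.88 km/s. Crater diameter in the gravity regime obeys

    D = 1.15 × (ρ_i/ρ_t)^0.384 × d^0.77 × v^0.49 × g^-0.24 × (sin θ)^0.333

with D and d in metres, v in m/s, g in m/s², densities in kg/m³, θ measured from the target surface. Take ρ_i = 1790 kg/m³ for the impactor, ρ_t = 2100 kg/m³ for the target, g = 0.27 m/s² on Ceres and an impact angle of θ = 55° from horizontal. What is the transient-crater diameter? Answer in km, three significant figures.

D ≈ 15.9 km

In SI units: v = 9880 m/s.
(ρ_i/ρ_t)^0.384 = (1790/2100)^0.384 = 0.9405
d^0.77 = 539^0.77 = 126.9
v^0.49 = 9880^0.49 = 90.66
g^-0.24 = 0.27^-0.24 = 1.369
(sin 55°)^0.333 = 0.8192^0.333 = 0.9357
D = 1.15 × 0.9405 × 126.9 × 90.66 × 1.369 × 0.9357 = 15939 m
   = 15.94 km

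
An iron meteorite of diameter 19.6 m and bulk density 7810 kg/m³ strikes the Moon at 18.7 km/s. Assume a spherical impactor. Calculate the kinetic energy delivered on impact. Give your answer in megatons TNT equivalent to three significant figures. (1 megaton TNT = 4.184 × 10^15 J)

E ≈ 1.29 Mt TNT

v = 18700 m/s.
Mass m = (π/6) ρ d³ = (π/6) × 7810 × (19.6)³ = 3.079 × 10^7 kg
E = ½ m v² = 0.5 × 3.079 × 10^7 × (18700)² = 5.383 × 10^15 J
   = 5.383 × 10^15 / 4.184×10^15 = 1.287 Mt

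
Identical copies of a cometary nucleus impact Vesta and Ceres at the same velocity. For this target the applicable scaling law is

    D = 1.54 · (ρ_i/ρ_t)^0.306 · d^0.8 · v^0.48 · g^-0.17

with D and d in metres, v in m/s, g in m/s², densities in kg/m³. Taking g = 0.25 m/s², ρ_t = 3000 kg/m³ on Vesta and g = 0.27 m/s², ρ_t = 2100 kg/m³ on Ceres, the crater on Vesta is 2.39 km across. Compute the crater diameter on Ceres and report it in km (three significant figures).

The impactor-only factors (d, v, ρ_i) cancel in the ratio, leaving D_Ceres/D_Vesta = (g_Ceres/g_Vesta)^-0.17 · (ρ_t,Vesta/ρ_t,Ceres)^0.306.
(0.27/0.25)^-0.17 = 1.080^-0.17 = 0.9870
(3000/2100)^0.306 = 1.429^0.306 = 1.115
Ratio = 0.9870 × 1.115 = 1.101
D_Ceres = 1.101 × 2.39 km = 2.63 km

D ≈ 2.63 km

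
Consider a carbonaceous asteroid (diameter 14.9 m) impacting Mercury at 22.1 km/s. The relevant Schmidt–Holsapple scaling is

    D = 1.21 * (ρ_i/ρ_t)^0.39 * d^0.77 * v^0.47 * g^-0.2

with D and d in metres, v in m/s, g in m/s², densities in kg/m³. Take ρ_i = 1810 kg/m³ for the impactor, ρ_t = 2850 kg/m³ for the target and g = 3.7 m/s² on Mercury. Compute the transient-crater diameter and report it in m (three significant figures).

In SI units: v = 22100 m/s.
(ρ_i/ρ_t)^0.39 = (1810/2850)^0.39 = 0.8377
d^0.77 = 14.9^0.77 = 8.005
v^0.47 = 22100^0.47 = 110.1
g^-0.2 = 3.7^-0.2 = 0.7698
D = 1.21 × 0.8377 × 8.005 × 110.1 × 0.7698 = 687.7 m

D ≈ 688 m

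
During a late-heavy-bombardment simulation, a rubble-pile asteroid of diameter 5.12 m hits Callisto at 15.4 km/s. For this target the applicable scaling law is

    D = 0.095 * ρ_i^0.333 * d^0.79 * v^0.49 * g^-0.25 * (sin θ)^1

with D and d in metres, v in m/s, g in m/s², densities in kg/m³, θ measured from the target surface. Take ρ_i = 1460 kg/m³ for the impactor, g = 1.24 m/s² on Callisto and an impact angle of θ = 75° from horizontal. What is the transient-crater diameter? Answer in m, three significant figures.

In SI units: v = 15400 m/s.
ρ_i^0.333 = 1460^0.333 = 11.32
d^0.79 = 5.12^0.79 = 3.633
v^0.49 = 15400^0.49 = 112.7
g^-0.25 = 1.24^-0.25 = 0.9476
(sin 75°)^1 = 0.9659^1 = 0.9659
D = 0.095 × 11.32 × 3.633 × 112.7 × 0.9476 × 0.9659 = 403.0 m

D ≈ 403 m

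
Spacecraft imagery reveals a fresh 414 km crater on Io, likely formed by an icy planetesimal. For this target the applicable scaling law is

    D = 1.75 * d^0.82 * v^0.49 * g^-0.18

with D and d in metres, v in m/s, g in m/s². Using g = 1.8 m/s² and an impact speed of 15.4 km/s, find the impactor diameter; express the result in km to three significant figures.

Rearranging for d: d = [D / (1.75 · 15400^0.49 · 1.8^-0.18)]^(1/0.82).
D = 414000 m.
15400^0.49 = 112.7
1.8^-0.18 = 0.8996
Denominator = 1.75 × 112.7 × 0.8996 = 177.4
D / 177.4 = 414000 / 177.4 = 2334
d = 2334^(1/0.82) = 2334^1.2195 = 12806 m

d ≈ 12.8 km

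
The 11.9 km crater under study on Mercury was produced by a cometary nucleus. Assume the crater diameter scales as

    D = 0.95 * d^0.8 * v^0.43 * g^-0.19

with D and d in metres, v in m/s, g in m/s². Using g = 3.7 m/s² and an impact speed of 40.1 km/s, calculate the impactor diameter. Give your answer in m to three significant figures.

d ≈ 607 m

Rearranging for d: d = [D / (0.95 · 40100^0.43 · 3.7^-0.19)]^(1/0.8).
D = 11900 m.
40100^0.43 = 95.36
3.7^-0.19 = 0.7799
Denominator = 0.95 × 95.36 × 0.7799 = 70.65
D / 70.65 = 11900 / 70.65 = 168.4
d = 168.4^(1/0.8) = 168.4^1.25 = 606.6 m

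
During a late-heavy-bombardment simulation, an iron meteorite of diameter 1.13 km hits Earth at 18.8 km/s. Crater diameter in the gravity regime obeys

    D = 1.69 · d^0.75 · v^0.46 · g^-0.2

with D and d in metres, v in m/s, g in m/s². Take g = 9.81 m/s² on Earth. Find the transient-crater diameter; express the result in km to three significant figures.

In SI units: d = 1130 m, v = 18800 m/s.
d^0.75 = 1130^0.75 = 194.9
v^0.46 = 18800^0.46 = 92.49
g^-0.2 = 9.81^-0.2 = 0.6334
D = 1.69 × 194.9 × 92.49 × 0.6334 = 19296 m
   = 19.30 km

D ≈ 19.3 km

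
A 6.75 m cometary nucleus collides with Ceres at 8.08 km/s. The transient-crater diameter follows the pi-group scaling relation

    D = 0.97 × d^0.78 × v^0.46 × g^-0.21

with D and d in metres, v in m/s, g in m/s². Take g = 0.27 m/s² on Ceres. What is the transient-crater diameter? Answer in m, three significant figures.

D ≈ 355 m

In SI units: v = 8080 m/s.
d^0.78 = 6.75^0.78 = 4.435
v^0.46 = 8080^0.46 = 62.72
g^-0.21 = 0.27^-0.21 = 1.316
D = 0.97 × 4.435 × 62.72 × 1.316 = 355.1 m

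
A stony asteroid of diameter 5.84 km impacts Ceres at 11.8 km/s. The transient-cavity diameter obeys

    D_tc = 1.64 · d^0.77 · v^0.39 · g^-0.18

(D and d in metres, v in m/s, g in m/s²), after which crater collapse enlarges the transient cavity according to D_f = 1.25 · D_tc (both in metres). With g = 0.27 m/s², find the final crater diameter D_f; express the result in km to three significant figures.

D_f ≈ 79.9 km

In SI: d = 5840 m, v = 11800 m/s.
d^0.77 = 5840^0.77 = 794.6
v^0.39 = 11800^0.39 = 38.73
g^-0.18 = 0.27^-0.18 = 1.266
D_tc = 1.64 × 794.6 × 38.73 × 1.266 = 63900 m
D_f = 1.25 × 63900 = 79875 m
     = 79.88 km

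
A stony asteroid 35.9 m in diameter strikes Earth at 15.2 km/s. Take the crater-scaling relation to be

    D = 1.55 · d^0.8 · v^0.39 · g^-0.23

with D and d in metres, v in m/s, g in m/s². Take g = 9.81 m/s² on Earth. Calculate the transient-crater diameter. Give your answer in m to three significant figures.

D ≈ 687 m

In SI units: v = 15200 m/s.
d^0.8 = 35.9^0.8 = 17.54
v^0.39 = 15200^0.39 = 42.75
g^-0.23 = 9.81^-0.23 = 0.5914
D = 1.55 × 17.54 × 42.75 × 0.5914 = 687.4 m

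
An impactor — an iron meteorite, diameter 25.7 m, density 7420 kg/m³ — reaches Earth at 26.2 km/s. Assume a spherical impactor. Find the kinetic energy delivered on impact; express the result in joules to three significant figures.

E ≈ 2.26 × 10^16 J

v = 26200 m/s.
Mass m = (π/6) ρ d³ = (π/6) × 7420 × (25.7)³ = 6.595 × 10^7 kg
E = ½ m v² = 0.5 × 6.595 × 10^7 × (26200)² = 2.264 × 10^16 J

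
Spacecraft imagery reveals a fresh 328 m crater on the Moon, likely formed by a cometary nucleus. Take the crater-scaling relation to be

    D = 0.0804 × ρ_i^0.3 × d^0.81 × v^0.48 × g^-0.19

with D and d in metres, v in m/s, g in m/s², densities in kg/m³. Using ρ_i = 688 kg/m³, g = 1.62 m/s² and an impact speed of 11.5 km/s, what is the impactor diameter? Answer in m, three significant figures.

d ≈ 11.2 m

Rearranging for d: d = [D / (0.0804 · 688^0.3 · 11500^0.48 · 1.62^-0.19)]^(1/0.81).
688^0.3 = 7.100
11500^0.48 = 88.95
1.62^-0.19 = 0.9124
Denominator = 0.0804 × 7.100 × 88.95 × 0.9124 = 46.33
D / 46.33 = 328 / 46.33 = 7.080
d = 7.080^(1/0.81) = 7.080^1.2346 = 11.21 m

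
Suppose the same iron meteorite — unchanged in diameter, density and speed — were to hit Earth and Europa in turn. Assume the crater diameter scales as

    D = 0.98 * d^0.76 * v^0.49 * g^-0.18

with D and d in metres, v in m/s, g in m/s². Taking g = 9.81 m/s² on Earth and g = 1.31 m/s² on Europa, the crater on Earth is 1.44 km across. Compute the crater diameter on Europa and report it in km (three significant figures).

All impactor-dependent factors cancel in the ratio, leaving D_Europa/D_Earth = (g_Europa/g_Earth)^-0.18.
(1.31/9.81)^-0.18 = 0.1335^-0.18 = 1.437
D_Europa = 1.437 × 1.44 km = 2.07 km

D ≈ 2.07 km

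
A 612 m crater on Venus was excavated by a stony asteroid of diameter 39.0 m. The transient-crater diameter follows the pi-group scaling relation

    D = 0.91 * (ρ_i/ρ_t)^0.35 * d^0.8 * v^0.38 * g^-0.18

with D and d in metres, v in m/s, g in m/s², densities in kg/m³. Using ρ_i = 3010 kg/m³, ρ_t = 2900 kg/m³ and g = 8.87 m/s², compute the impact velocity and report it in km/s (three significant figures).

Rearranging for v: v = [D / (0.91 · (3010/2900)^0.35 · 39^0.8 · 8.87^-0.18)]^(1/0.38).
(3010/2900)^0.35 = 1.013
39^0.8 = 18.74
8.87^-0.18 = 0.6751
Denominator = 0.91 × 1.013 × 18.74 × 0.6751 = 11.66
D / 11.66 = 612 / 11.66 = 52.49
v = 52.49^(1/0.38) = 52.49^2.6316 = 33617 m/s

v ≈ 33.6 km/s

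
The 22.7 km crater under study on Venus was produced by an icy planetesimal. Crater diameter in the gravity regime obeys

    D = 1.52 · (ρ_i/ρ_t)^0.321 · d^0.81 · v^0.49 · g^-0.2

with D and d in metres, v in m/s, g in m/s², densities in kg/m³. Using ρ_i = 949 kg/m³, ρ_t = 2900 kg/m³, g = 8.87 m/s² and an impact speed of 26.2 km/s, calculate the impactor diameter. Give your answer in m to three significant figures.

d ≈ 807 m

Rearranging for d: d = [D / (1.52 · (949/2900)^0.321 · 26200^0.49 · 8.87^-0.2)]^(1/0.81).
D = 22700 m.
(949/2900)^0.321 = 0.6987
26200^0.49 = 146.2
8.87^-0.2 = 0.6463
Denominator = 1.52 × 0.6987 × 146.2 × 0.6463 = 100.3
D / 100.3 = 22700 / 100.3 = 226.3
d = 226.3^(1/0.81) = 226.3^1.2346 = 807.4 m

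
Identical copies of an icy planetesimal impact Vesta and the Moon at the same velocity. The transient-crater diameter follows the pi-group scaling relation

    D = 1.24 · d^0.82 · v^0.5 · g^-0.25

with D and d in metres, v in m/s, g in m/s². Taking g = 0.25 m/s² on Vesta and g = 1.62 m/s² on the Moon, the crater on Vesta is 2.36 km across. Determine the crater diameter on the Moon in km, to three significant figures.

D ≈ 1.48 km

All impactor-dependent factors cancel in the ratio, leaving D_Moon/D_Vesta = (g_Moon/g_Vesta)^-0.25.
(1.62/0.25)^-0.25 = 6.480^-0.25 = 0.6268
D_Moon = 0.6268 × 2.36 km = 1.48 km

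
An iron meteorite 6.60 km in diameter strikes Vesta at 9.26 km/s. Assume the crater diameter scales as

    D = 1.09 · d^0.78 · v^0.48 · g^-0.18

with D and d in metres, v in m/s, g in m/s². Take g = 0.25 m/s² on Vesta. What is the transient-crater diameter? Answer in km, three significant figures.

In SI units: d = 6600 m, v = 9260 m/s.
d^0.78 = 6600^0.78 = 953.3
v^0.48 = 9260^0.48 = 80.16
g^-0.18 = 0.25^-0.18 = 1.283
D = 1.09 × 953.3 × 80.16 × 1.283 = 1.069 × 10^5 m
   = 106.9 km

D ≈ 107 km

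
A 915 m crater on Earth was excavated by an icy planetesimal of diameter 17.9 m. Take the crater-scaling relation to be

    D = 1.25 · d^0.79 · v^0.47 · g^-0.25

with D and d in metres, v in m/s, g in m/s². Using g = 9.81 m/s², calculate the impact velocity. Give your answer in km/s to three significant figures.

v ≈ 32.8 km/s

Rearranging for v: v = [D / (1.25 · 17.9^0.79 · 9.81^-0.25)]^(1/0.47).
17.9^0.79 = 9.767
9.81^-0.25 = 0.5650
Denominator = 1.25 × 9.767 × 0.5650 = 6.898
D / 6.898 = 915 / 6.898 = 132.6
v = 132.6^(1/0.47) = 132.6^2.1277 = 32820 m/s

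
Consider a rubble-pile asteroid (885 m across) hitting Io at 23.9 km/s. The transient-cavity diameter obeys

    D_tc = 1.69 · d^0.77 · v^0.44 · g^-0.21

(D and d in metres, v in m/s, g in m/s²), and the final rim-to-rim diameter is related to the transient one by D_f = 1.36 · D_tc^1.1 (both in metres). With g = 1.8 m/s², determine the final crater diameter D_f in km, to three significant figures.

D_f ≈ 87.2 km

v = 23900 m/s.
d^0.77 = 885^0.77 = 185.8
v^0.44 = 23900^0.44 = 84.43
g^-0.21 = 1.8^-0.21 = 0.8839
D_tc = 1.69 × 185.8 × 84.43 × 0.8839 = 23430 m
D_f = 1.36 × (23430)^1.1 = 87154 m
     = 87.15 km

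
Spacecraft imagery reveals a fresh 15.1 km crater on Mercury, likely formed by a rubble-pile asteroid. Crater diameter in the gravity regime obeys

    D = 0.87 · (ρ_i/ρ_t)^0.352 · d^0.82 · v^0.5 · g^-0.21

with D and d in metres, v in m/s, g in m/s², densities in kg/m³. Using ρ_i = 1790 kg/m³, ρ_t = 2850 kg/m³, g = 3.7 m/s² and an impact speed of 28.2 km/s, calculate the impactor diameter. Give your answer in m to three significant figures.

d ≈ 488 m

Rearranging for d: d = [D / (0.87 · (1790/2850)^0.352 · 28200^0.5 · 3.7^-0.21)]^(1/0.82).
D = 15100 m.
(1790/2850)^0.352 = 0.8490
28200^0.5 = 167.9
3.7^-0.21 = 0.7598
Denominator = 0.87 × 0.8490 × 167.9 × 0.7598 = 94.23
D / 94.23 = 15100 / 94.23 = 160.2
d = 160.2^(1/0.82) = 160.2^1.2195 = 488.2 m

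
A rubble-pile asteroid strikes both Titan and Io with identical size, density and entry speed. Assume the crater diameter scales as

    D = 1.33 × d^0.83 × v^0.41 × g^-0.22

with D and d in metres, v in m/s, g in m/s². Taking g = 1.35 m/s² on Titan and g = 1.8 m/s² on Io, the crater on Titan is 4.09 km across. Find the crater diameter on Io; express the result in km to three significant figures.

All impactor-dependent factors cancel in the ratio, leaving D_Io/D_Titan = (g_Io/g_Titan)^-0.22.
(1.8/1.35)^-0.22 = 1.333^-0.22 = 0.9387
D_Io = 0.9387 × 4.09 km = 3.84 km

D ≈ 3.84 km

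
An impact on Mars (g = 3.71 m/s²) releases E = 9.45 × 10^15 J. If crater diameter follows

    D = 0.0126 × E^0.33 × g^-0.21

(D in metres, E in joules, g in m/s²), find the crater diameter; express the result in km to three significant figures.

E^0.33 = (9.45 × 10^15)^0.33 = 1.870 × 10^5
g^-0.21 = 3.71^-0.21 = 0.7593
D = 0.0126 × 1.870 × 10^5 × 0.7593 = 1789 m
   = 1.789 km

D ≈ 1.79 km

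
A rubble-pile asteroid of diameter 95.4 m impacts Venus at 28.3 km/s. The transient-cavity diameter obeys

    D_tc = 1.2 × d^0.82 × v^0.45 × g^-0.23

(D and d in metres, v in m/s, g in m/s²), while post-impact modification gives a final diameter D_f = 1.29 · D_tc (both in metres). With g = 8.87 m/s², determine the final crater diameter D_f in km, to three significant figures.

D_f ≈ 3.97 km

v = 28300 m/s.
d^0.82 = 95.4^0.82 = 42.00
v^0.45 = 28300^0.45 = 100.8
g^-0.23 = 8.87^-0.23 = 0.6053
D_tc = 1.2 × 42.00 × 100.8 × 0.6053 = 3075 m
D_f = 1.29 × 3075 = 3967 m
     = 3.967 km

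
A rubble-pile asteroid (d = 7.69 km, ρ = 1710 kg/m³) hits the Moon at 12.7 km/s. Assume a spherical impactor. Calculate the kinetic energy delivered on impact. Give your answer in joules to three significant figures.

E ≈ 3.28 × 10^22 J

d = 7690 m; v = 12700 m/s.
Mass m = (π/6) ρ d³ = (π/6) × 1710 × (7690)³ = 4.072 × 10^14 kg
E = ½ m v² = 0.5 × 4.072 × 10^14 × (12700)² = 3.284 × 10^22 J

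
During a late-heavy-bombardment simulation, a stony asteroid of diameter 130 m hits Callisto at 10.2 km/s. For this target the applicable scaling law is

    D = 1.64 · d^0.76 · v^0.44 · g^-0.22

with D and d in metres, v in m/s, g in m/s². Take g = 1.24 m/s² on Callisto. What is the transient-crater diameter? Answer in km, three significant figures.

D ≈ 3.67 km

In SI units: v = 10200 m/s.
d^0.76 = 130^0.76 = 40.42
v^0.44 = 10200^0.44 = 58.05
g^-0.22 = 1.24^-0.22 = 0.9538
D = 1.64 × 40.42 × 58.05 × 0.9538 = 3670 m
   = 3.670 km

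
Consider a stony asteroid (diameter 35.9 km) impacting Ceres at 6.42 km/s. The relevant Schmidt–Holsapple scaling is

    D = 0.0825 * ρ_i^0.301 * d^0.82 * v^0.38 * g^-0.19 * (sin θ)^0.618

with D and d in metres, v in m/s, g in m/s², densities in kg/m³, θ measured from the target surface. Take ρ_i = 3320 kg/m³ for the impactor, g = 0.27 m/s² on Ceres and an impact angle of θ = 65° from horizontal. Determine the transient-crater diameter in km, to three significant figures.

D ≈ 174 km

In SI units: d = 35900 m, v = 6420 m/s.
ρ_i^0.301 = 3320^0.301 = 11.48
d^0.82 = 35900^0.82 = 5435
v^0.38 = 6420^0.38 = 27.98
g^-0.19 = 0.27^-0.19 = 1.282
(sin 65°)^0.618 = 0.9063^0.618 = 0.9410
D = 0.0825 × 11.48 × 5435 × 27.98 × 1.282 × 0.9410 = 1.737 × 10^5 m
   = 173.7 km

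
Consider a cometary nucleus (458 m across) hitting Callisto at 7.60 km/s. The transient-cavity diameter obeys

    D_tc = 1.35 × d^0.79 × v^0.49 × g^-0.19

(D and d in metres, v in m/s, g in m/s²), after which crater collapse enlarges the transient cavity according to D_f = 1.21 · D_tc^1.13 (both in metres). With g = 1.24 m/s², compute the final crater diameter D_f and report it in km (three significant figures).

v = 7600 m/s.
d^0.79 = 458^0.79 = 126.5
v^0.49 = 7600^0.49 = 79.73
g^-0.19 = 1.24^-0.19 = 0.9600
D_tc = 1.35 × 126.5 × 79.73 × 0.9600 = 13070 m
D_f = 1.21 × (13070)^1.13 = 54222 m
     = 54.22 km

D_f ≈ 54.2 km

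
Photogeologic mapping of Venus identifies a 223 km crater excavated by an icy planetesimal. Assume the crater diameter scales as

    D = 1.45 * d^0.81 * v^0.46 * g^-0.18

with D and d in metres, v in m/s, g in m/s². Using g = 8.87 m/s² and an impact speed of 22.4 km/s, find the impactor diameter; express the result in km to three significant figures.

d ≈ 13.9 km

Rearranging for d: d = [D / (1.45 · 22400^0.46 · 8.87^-0.18)]^(1/0.81).
D = 223000 m.
22400^0.46 = 100.3
8.87^-0.18 = 0.6751
Denominator = 1.45 × 100.3 × 0.6751 = 98.18
D / 98.18 = 223000 / 98.18 = 2271
d = 2271^(1/0.81) = 2271^1.2346 = 13918 m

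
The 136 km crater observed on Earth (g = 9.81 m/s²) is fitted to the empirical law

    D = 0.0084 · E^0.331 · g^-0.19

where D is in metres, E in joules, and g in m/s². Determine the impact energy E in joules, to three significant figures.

E ≈ 2.24 × 10^22 J

Rearranging: E = [D / (0.0084 · g^-0.19)]^(1/0.331).
D = 136000 m.
g^-0.19 = 9.81^-0.19 = 0.6480
D / (0.0084 × 0.6480) = 136000 / (5.443 × 10^-3) = 2.499 × 10^7
E = (2.499 × 10^7)^3.0211 = 2.236 × 10^22 J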